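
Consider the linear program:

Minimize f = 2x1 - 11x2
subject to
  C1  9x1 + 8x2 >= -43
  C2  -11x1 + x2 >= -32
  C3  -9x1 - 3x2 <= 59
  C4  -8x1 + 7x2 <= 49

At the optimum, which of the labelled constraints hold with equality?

Extreme points and f = 2x1 - 11x2:
  (213/97, -761/97) → f = 8797/97
  (-693/127, 97/127) → f = -2453/127
  (91/23, 265/23) → f = -2733/23

The minimum is at (91/23, 265/23). Substituting into each constraint, equality holds for C2 and C4; the remaining constraints have slack.

C2 and C4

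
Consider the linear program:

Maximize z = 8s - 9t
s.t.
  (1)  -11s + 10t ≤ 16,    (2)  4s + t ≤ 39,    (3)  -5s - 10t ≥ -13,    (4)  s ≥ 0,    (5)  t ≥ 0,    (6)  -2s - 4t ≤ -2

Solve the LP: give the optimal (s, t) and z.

Feasible corners and z = 8s - 9t:
  (0, 13/10) → z = -117/10
  (13/5, 0) → z = 104/5
  (0, 1/2) → z = -9/2
  (1, 0) → z = 8

The optimum lies where -5s - 10t = -13 and t = 0.
Solving simultaneously gives s = 13/5, t = 0.

s = 13/5, t = 0, maximum z = 104/5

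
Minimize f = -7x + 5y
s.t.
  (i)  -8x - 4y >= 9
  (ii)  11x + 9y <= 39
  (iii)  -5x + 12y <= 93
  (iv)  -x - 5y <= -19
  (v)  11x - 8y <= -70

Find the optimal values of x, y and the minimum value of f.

x = -121/36, y = 161/36, minimum f = 413/9

Extreme points and f = -7x + 5y:
  (-120/29, 699/116) → f = 6855/116
  (-121/36, 161/36) → f = 413/9
  (-237/37, 188/37) → f = 2599/37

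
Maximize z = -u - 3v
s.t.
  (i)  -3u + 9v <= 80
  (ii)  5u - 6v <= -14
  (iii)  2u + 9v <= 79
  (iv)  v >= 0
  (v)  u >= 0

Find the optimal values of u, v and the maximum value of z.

u = 0, v = 7/3, maximum z = -7

Corner points and z = -u - 3v:
  (116/19, 141/19) → z = -539/19
  (0, 7/3) → z = -7
  (0, 79/9) → z = -79/3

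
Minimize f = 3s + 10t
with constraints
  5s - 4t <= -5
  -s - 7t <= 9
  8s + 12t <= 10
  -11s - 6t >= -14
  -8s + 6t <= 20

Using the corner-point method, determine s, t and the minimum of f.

s = -97/31, t = -26/31, minimum f = -551/31

Extreme points and f = 3s + 10t:
  (-71/39, -40/39) → f = -613/39
  (-5/23, 45/46) → f = 210/23
  (-97/31, -26/31) → f = -551/31
  (-5/4, 5/3) → f = 155/12

The binding constraints are -s - 7t = 9 and -8s + 6t = 20.
Solving simultaneously gives s = -97/31, t = -26/31.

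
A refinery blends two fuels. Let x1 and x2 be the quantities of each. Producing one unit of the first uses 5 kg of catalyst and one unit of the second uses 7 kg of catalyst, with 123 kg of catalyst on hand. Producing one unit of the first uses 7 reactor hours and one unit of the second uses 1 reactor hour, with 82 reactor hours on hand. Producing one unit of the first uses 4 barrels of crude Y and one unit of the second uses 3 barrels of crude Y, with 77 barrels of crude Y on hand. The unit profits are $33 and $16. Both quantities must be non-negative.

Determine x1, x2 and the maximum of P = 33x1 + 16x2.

Vertices and P = 33x1 + 16x2:
  (0, 0) → P = 0
  (0, 123/7) → P = 1968/7
  (82/7, 0) → P = 2706/7
  (41/4, 41/4) → P = 2009/4

x1 = 41/4, x2 = 41/4, maximum P = 2009/4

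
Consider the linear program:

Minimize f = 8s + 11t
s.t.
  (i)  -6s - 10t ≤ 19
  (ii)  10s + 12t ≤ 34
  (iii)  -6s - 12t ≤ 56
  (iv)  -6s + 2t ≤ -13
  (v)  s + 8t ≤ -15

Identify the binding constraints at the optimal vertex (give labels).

(i) and (iv)

Corner points and f = 8s + 11t:
  (142/7, -197/14) → f = 15/2
  (23/18, -8/3) → f = -172/9
  (113/17, -46/17) → f = 398/17
  (37/25, -103/50) → f = -541/50

The minimum is at (23/18, -8/3). Substituting into each constraint, equality holds for (i) and (iv); the remaining constraints have slack.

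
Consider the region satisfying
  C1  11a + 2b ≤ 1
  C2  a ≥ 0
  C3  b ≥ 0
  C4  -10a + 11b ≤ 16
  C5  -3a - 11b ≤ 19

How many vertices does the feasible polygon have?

Intersecting each pair of boundary lines and keeping only the points that satisfy every inequality leaves:
  (0, 1/2)
  (1/11, 0)
  (0, 0)

3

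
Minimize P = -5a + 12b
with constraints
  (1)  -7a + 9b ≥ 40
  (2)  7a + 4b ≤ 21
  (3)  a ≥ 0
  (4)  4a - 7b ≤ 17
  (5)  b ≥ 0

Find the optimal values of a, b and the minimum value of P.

Corner points and P = -5a + 12b:
  (29/91, 61/13) → P = 383/7
  (0, 40/9) → P = 160/3
  (0, 21/4) → P = 63

a = 0, b = 40/9, minimum P = 160/3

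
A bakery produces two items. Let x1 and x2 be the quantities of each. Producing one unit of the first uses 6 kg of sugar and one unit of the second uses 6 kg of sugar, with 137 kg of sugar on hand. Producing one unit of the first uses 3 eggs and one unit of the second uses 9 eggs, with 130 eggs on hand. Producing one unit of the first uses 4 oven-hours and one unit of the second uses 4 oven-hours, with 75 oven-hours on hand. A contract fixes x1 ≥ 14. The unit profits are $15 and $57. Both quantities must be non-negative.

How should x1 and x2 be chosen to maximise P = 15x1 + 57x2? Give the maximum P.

x1 = 14, x2 = 19/4, maximum P = 1923/4

Feasible corners and P = 15x1 + 57x2:
  (75/4, 0) → P = 1125/4
  (14, 0) → P = 210
  (14, 19/4) → P = 1923/4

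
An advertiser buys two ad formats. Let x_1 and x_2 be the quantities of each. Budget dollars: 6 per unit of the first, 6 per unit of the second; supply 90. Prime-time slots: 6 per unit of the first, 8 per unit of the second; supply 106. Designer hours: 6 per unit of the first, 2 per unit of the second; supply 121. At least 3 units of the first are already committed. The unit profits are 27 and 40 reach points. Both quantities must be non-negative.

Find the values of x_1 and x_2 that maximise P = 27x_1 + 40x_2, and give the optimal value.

Corner points and P = 27x_1 + 40x_2:
  (15, 0) → P = 405
  (3, 0) → P = 81
  (7, 8) → P = 509
  (3, 11) → P = 521

The optimum lies where 6x_1 + 8x_2 = 106 and x_1 = 3.
Solving simultaneously gives x_1 = 3, x_2 = 11.

x_1 = 3, x_2 = 11, maximum P = 521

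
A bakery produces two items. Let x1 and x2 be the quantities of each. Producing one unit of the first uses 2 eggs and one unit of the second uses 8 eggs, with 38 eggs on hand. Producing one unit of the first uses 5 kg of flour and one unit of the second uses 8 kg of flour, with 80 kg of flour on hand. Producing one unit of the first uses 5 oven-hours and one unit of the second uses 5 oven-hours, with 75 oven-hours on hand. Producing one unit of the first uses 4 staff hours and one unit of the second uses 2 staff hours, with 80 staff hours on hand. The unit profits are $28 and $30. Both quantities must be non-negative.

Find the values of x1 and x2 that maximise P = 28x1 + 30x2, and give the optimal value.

Vertices and P = 28x1 + 30x2:
  (0, 0) → P = 0
  (0, 19/4) → P = 285/2
  (15, 0) → P = 420
  (41/3, 4/3) → P = 1268/3

x1 = 41/3, x2 = 4/3, maximum P = 1268/3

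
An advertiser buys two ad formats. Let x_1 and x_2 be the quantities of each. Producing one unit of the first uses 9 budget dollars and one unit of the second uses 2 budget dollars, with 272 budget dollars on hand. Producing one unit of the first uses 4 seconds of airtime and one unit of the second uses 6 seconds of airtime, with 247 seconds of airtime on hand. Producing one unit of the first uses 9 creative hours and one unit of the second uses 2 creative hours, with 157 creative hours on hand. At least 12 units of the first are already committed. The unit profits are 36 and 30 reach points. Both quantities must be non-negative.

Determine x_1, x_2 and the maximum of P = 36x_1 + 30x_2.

Corner points and P = 36x_1 + 30x_2:
  (157/9, 0) → P = 628
  (12, 0) → P = 432
  (12, 49/2) → P = 1167

x_1 = 12, x_2 = 49/2, maximum P = 1167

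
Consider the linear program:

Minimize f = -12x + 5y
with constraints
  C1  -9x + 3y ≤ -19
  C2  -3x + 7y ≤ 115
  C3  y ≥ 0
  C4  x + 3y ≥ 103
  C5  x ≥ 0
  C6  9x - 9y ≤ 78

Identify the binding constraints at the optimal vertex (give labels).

Feasible corners and f = -12x + 5y:
  (47/2, 53/2) → f = -299/2
  (527/12, 141/4) → f = -1403/4
  (129/4, 283/12) → f = -3229/12

The minimum is at (527/12, 141/4). Substituting into each constraint, equality holds for C2 and C6; the remaining constraints have slack.

C2 and C6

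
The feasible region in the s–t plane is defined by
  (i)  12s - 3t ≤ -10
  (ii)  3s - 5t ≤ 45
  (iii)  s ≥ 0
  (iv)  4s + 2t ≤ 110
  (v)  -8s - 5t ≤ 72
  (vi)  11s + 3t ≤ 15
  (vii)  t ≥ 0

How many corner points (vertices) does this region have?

Intersecting each pair of boundary lines and keeping only the points that satisfy every inequality leaves:
  (0, 10/3)
  (5/23, 290/69)
  (0, 5)

3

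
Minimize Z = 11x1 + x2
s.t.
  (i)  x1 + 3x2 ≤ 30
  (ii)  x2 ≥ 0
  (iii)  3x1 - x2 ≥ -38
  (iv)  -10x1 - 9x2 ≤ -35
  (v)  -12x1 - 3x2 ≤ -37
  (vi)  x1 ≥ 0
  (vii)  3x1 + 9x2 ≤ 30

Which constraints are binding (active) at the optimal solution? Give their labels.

(v) and (vii)

Vertices and Z = 11x1 + x2:
  (7/2, 0) → Z = 77/2
  (10, 0) → Z = 110
  (38/13, 25/39) → Z = 1279/39
  (27/11, 83/33) → Z = 974/33

The minimum is at (27/11, 83/33). Substituting into each constraint, equality holds for (v) and (vii); the remaining constraints have slack.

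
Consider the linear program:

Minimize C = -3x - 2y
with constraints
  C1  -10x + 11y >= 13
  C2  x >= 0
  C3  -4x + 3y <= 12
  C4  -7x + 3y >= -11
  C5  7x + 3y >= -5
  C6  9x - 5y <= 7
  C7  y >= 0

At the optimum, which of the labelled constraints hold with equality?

C3 and C4

Vertices and C = -3x - 2y:
  (0, 13/11) → C = -26/11
  (142/49, 187/49) → C = -800/49
  (0, 4) → C = -8
  (23/3, 128/9) → C = -463/9
  (17/4, 25/4) → C = -101/4

The minimum is at (23/3, 128/9). Substituting into each constraint, equality holds for C3 and C4; the remaining constraints have slack.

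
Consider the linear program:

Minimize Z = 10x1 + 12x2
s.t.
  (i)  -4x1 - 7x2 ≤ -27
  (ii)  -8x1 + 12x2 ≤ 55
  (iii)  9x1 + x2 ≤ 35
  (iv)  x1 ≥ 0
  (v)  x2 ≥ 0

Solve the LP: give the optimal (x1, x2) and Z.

Feasible corners and Z = 10x1 + 12x2:
  (218/59, 103/59) → Z = 3416/59
  (0, 27/7) → Z = 324/7
  (365/116, 775/116) → Z = 6475/58
  (0, 55/12) → Z = 55

At the optimal vertex, -4x1 - 7x2 = -27 and x1 = 0.
Solving simultaneously gives x1 = 0, x2 = 27/7.

x1 = 0, x2 = 27/7, minimum Z = 324/7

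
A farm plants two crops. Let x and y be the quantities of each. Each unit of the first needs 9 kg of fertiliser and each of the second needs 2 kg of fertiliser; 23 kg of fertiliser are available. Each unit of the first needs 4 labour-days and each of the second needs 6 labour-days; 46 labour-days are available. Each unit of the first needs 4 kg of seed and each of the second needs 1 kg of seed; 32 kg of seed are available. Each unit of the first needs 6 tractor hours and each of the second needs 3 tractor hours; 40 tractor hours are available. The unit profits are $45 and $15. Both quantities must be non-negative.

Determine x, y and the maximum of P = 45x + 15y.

The optimum lies where 9x + 2y = 23 and 4x + 6y = 46.
Solving simultaneously gives x = 1, y = 7.

x = 1, y = 7, maximum P = 150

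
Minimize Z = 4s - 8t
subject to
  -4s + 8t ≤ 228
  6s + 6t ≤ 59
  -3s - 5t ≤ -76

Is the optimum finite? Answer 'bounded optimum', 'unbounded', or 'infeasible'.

infeasible

The boundaries -4s + 8t = 228 and 6s + 6t = 59 meet at (-112/9, 401/18), but that point violates -3s - 5t ≤ -76. Every candidate vertex is excluded by some other constraint, so the feasible region is empty.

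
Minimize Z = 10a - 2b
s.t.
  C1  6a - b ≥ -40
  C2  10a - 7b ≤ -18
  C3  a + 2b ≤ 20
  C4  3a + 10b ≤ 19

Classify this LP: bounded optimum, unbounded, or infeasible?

Vertices and Z = 10a - 2b:
  (-131/16, -73/8) → Z = -509/8
  (-127/21, 26/7) → Z = -1426/21
  (-47/121, 244/121) → Z = -958/121
The feasible region has finitely many vertices and no improving ray; the minimum is -1426/21 at (-127/21, 26/7).

bounded optimum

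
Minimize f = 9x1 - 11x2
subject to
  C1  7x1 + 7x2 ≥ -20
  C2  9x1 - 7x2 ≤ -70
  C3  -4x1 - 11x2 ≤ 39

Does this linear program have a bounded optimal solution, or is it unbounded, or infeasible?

From the feasible point (-45/8, 155/56), moving in the direction (-7, 7) keeps every constraint satisfied while f decreases without bound.

unbounded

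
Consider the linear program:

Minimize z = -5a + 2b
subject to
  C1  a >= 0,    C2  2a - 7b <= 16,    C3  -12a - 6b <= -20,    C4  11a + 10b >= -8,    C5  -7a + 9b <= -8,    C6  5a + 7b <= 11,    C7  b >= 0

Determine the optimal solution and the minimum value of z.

Corner points and z = -5a + 2b:
  (38/25, 22/75) → z = -526/75
  (5/3, 0) → z = -25/3
  (155/94, 37/94) → z = -701/94
  (11/5, 0) → z = -11

The binding constraints are 5a + 7b = 11 and b = 0.
Solving simultaneously gives a = 11/5, b = 0.

a = 11/5, b = 0, minimum z = -11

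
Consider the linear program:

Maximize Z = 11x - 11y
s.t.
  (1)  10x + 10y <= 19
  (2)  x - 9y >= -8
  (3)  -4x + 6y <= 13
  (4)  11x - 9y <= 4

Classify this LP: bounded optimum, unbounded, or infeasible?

unbounded

From the feasible point (91/100, 99/100), moving in the direction (-9, -11) keeps every constraint satisfied while Z increases without bound.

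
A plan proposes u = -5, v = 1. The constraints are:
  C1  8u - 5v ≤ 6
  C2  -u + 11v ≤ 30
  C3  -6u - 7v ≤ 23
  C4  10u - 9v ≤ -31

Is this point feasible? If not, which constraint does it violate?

feasible

C1: -45 ≤ 6 ✓
C2: 16 ≤ 30 ✓
C3: 23 ≤ 23 ✓
C4: -59 ≤ -31 ✓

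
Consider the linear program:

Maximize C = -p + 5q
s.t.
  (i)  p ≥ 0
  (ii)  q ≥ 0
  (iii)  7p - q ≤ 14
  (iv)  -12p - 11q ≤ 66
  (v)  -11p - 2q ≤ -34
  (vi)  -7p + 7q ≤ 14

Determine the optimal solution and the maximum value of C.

p = 8/3, q = 14/3, maximum C = 62/3

Vertices and C = -p + 5q:
  (62/25, 84/25) → C = 358/25
  (8/3, 14/3) → C = 62/3
  (30/13, 56/13) → C = 250/13

At the optimal vertex, 7p - q = 14 and -7p + 7q = 14.
Solving simultaneously gives p = 8/3, q = 14/3.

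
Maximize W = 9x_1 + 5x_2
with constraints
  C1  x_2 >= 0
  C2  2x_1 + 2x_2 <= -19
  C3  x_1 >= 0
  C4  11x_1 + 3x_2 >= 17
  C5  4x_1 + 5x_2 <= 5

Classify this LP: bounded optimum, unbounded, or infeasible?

The boundaries 2x_1 + 2x_2 = -19 and 11x_1 + 3x_2 = 17 meet at (91/16, -243/16), but that point violates x_2 ≥ 0. Every candidate vertex is excluded by some other constraint, so the feasible region is empty.

infeasible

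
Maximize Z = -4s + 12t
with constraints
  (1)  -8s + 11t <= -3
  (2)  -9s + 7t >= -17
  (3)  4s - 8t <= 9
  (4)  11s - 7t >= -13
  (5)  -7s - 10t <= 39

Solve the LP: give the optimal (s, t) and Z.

Extreme points and Z = -4s + 12t:
  (166/43, 109/43) → Z = 644/43
  (-164/65, -137/65) → Z = -76/5
  (73/44, -13/44) → Z = -112/11
  (-37/16, -73/32) → Z = -145/8
  (-403/159, -338/159) → Z = -2444/159

The optimum lies where -8s + 11t = -3 and -9s + 7t = -17.
Solving simultaneously gives s = 166/43, t = 109/43.

s = 166/43, t = 109/43, maximum Z = 644/43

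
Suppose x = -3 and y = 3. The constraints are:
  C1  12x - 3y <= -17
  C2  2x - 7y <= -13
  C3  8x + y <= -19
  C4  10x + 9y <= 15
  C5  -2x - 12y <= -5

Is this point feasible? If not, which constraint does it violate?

C1: -45 ≤ -17 ✓
C2: -27 ≤ -13 ✓
C3: -21 ≤ -19 ✓
C4: -3 ≤ 15 ✓
C5: -30 ≤ -5 ✓

feasible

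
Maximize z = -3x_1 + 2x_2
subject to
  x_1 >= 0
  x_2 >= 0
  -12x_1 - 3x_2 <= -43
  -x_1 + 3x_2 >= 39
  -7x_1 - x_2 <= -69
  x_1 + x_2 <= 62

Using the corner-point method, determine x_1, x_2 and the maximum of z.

x_1 = 7/6, x_2 = 365/6, maximum z = 709/6

Vertices and z = -3x_1 + 2x_2:
  (84/11, 171/11) → z = 90/11
  (147/4, 101/4) → z = -239/4
  (7/6, 365/6) → z = 709/6

The optimum lies where -7x_1 - x_2 = -69 and x_1 + x_2 = 62.
Solving simultaneously gives x_1 = 7/6, x_2 = 365/6.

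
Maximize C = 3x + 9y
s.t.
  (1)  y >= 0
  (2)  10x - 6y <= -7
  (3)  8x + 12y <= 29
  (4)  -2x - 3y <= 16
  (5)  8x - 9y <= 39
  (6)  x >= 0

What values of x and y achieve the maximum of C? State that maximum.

Extreme points and C = 3x + 9y:
  (15/28, 173/84) → C = 141/7
  (0, 7/6) → C = 21/2
  (0, 29/12) → C = 87/4

The binding constraints are 8x + 12y = 29 and x = 0.
Solving simultaneously gives x = 0, y = 29/12.

x = 0, y = 29/12, maximum C = 87/4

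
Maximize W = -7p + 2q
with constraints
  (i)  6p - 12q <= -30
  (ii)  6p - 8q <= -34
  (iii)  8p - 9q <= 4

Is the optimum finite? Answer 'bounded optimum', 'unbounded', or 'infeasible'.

From the feasible point (-7, -1), moving in the direction (-12, -6) keeps every constraint satisfied while W increases without bound.

unbounded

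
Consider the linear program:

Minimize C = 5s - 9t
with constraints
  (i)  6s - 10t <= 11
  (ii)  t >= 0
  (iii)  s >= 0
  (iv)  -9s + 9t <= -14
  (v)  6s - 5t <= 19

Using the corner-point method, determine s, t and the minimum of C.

The optimum lies where -9s + 9t = -14 and 6s - 5t = 19.
Solving simultaneously gives s = 101/9, t = 29/3.

s = 101/9, t = 29/3, minimum C = -278/9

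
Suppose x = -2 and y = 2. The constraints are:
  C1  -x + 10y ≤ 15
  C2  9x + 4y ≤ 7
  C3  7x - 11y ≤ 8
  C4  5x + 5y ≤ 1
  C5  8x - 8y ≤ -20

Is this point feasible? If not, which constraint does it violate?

not feasible — violates C1

Constraint C1: -x + 10y = 22, which is not ≤ 15. All other constraints are satisfied.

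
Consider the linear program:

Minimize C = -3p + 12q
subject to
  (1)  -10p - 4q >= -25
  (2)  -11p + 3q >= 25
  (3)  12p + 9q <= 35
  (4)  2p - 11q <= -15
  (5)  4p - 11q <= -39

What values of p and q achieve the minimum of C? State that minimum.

p = -12, q = -9/11, minimum C = 288/11

Feasible corners and C = -3p + 12q:
  (-8/9, 137/27) → C = 572/9
  (-158/109, 329/109) → C = 4422/109
  (-12, -9/11) → C = 288/11
The feasible region is unbounded (it extends along (-11, -2), (-3, 4)), but C strictly increases along every unbounded feasible direction, so there is no improving ray and the minimum is attained at a vertex.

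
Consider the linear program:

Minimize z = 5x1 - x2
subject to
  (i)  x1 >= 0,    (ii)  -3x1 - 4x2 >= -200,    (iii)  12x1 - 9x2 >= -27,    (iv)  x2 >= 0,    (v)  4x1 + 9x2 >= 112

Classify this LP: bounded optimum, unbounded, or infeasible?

bounded optimum

Vertices and z = 5x1 - x2:
  (564/25, 827/25) → z = 1993/25
  (200/3, 0) → z = 1000/3
  (85/16, 121/12) → z = 791/48
  (28, 0) → z = 140
The feasible region has finitely many vertices and no improving ray; the minimum is 791/48 at (85/16, 121/12).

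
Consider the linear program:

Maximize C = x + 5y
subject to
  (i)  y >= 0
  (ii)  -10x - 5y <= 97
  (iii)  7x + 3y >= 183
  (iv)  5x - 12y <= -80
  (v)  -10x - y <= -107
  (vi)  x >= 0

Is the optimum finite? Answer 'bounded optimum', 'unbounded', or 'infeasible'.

From the feasible point (652/33, 1475/99), moving in the direction (0, 1) keeps every constraint satisfied while C increases without bound.

unbounded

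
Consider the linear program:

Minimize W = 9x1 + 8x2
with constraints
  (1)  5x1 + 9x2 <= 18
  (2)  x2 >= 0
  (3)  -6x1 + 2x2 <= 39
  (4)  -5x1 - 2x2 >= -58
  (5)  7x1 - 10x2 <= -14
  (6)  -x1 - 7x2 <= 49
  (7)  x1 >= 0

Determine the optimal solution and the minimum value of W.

x1 = 0, x2 = 7/5, minimum W = 56/5

Extreme points and W = 9x1 + 8x2:
  (54/113, 196/113) → W = 2054/113
  (0, 2) → W = 16
  (0, 7/5) → W = 56/5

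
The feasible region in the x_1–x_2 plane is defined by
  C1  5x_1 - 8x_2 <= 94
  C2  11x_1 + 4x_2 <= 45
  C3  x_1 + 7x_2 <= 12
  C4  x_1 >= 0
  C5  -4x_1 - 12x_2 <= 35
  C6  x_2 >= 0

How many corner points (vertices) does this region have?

Of the 15 pairwise boundary intersections, those satisfying every inequality are:
  (267/73, 87/73)
  (45/11, 0)
  (0, 12/7)
  (0, 0)

4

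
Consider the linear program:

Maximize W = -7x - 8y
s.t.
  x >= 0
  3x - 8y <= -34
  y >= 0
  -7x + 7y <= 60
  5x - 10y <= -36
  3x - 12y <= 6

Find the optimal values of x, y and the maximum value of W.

x = 0, y = 17/4, maximum W = -34

Vertices and W = -7x - 8y:
  (0, 17/4) → W = -34
  (0, 60/7) → W = -480/7
  (26/5, 31/5) → W = -86
The feasible region is unbounded (it extends along (2, 1), (1, 1)), but W strictly decreases along every unbounded feasible direction, so there is no improving ray and the maximum is attained at a vertex.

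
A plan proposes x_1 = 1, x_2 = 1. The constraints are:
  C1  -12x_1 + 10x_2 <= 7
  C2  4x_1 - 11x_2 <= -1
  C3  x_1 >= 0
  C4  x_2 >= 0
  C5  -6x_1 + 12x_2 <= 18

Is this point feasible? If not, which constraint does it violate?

feasible

C1: -2 ≤ 7 ✓
C2: -7 ≤ -1 ✓
C3: 1 ≥ 0 ✓
C4: 1 ≥ 0 ✓
C5: 6 ≤ 18 ✓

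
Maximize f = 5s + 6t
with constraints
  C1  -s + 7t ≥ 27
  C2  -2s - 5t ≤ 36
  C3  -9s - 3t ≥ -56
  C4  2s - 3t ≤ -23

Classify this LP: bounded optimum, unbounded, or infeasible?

unbounded

From the feasible point (-387/19, 18/19), moving in the direction (-3, 9) keeps every constraint satisfied while f increases without bound.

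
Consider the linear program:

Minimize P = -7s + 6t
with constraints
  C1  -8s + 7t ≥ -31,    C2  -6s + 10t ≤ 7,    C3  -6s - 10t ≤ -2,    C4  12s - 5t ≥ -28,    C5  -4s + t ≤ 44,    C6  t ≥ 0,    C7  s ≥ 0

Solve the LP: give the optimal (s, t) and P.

Corner points and P = -7s + 6t:
  (359/38, 121/19) → P = -1061/38
  (31/8, 0) → P = -217/8
  (0, 7/10) → P = 21/5
  (1/3, 0) → P = -7/3
  (0, 1/5) → P = 6/5

The binding constraints are -8s + 7t = -31 and -6s + 10t = 7.
Solving simultaneously gives s = 359/38, t = 121/19.

s = 359/38, t = 121/19, minimum P = -1061/38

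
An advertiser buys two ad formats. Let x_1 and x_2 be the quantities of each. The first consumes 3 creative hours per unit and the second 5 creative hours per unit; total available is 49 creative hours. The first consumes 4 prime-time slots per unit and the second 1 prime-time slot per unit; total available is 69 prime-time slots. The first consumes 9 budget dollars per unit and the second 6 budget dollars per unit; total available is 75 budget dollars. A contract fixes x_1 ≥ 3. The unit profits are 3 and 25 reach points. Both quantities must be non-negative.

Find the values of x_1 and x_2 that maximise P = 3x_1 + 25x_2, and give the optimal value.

The optimum lies where 3x_1 + 5x_2 = 49 and 9x_1 + 6x_2 = 75.
Solving simultaneously gives x_1 = 3, x_2 = 8.

x_1 = 3, x_2 = 8, maximum P = 209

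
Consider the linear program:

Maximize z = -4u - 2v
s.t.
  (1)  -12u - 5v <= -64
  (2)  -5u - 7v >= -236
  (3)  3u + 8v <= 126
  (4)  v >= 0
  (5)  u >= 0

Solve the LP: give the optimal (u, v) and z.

u = 16/3, v = 0, maximum z = -64/3

Extreme points and z = -4u - 2v:
  (16/3, 0) → z = -64/3
  (0, 64/5) → z = -128/5
  (42, 0) → z = -168
  (0, 63/4) → z = -63/2

The binding constraints are -12u - 5v = -64 and v = 0.
Solving simultaneously gives u = 16/3, v = 0.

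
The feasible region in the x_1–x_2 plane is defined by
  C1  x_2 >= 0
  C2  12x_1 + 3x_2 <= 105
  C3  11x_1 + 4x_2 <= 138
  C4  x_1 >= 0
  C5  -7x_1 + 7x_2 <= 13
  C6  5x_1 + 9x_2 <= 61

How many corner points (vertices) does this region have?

Intersecting each pair of boundary lines and keeping only the points that satisfy every inequality leaves:
  (35/4, 0)
  (0, 0)
  (254/31, 69/31)
  (0, 13/7)
  (155/49, 246/49)

5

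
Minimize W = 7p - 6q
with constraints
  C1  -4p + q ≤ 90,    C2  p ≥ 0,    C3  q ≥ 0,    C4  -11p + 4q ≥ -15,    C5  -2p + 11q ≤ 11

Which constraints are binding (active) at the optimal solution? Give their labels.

C2 and C5

Feasible corners and W = 7p - 6q:
  (0, 0) → W = 0
  (0, 1) → W = -6
  (15/11, 0) → W = 105/11
  (209/113, 151/113) → W = 557/113

The minimum is at (0, 1). Substituting into each constraint, equality holds for C2 and C5; the remaining constraints have slack.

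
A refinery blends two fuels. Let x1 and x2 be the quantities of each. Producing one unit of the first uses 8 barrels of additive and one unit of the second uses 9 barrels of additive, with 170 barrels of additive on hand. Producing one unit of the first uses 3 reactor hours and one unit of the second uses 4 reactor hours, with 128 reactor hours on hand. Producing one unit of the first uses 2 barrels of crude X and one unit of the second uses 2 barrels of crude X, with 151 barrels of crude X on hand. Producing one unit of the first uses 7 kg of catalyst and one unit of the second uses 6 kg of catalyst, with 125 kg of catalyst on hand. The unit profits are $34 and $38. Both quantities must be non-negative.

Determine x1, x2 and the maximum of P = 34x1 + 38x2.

x1 = 7, x2 = 38/3, maximum P = 2158/3

Corner points and P = 34x1 + 38x2:
  (0, 0) → P = 0
  (0, 170/9) → P = 6460/9
  (125/7, 0) → P = 4250/7
  (7, 38/3) → P = 2158/3

At the optimal vertex, 8x1 + 9x2 = 170 and 7x1 + 6x2 = 125.
Solving simultaneously gives x1 = 7, x2 = 38/3.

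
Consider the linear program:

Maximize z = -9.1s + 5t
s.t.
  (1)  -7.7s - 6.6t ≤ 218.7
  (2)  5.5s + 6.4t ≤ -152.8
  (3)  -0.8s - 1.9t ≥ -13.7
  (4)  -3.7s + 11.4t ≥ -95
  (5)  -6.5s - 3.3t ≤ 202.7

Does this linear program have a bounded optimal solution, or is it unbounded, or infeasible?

Vertices and z = -9.1s + 5t:
  (-19560/649, 239/118) → z = 369137/1298
  (-31103/1870, -154069/11220) → z = 2319697/28050
  (-56696/4319, -54393/4319) → z = 1219843/21595
The feasible region has finitely many vertices and no improving ray; the maximum is 369137/1298 at (-19560/649, 239/118).

bounded optimum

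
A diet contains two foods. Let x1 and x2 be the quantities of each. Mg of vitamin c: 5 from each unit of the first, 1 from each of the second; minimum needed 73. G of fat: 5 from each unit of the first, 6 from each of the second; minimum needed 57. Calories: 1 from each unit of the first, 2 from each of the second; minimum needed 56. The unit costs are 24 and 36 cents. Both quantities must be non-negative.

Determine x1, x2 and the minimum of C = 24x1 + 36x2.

Feasible corners and C = 24x1 + 36x2:
  (0, 73) → C = 2628
  (56, 0) → C = 1344
  (10, 23) → C = 1068
The feasible region is unbounded (it extends along (0, 1), (1, 0)), but C strictly increases along every unbounded feasible direction, so there is no improving ray and the minimum is attained at a vertex.

x1 = 10, x2 = 23, minimum C = 1068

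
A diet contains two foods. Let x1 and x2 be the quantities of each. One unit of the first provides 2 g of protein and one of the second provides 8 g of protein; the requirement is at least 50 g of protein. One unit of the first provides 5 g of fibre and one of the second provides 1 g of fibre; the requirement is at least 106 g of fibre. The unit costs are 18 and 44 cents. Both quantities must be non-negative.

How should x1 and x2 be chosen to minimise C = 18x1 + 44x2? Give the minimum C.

Extreme points and C = 18x1 + 44x2:
  (0, 106) → C = 4664
  (25, 0) → C = 450
  (21, 1) → C = 422
The feasible region is unbounded (it extends along (0, 1), (1, 0)), but C strictly increases along every unbounded feasible direction, so there is no improving ray and the minimum is attained at a vertex.

x1 = 21, x2 = 1, minimum C = 422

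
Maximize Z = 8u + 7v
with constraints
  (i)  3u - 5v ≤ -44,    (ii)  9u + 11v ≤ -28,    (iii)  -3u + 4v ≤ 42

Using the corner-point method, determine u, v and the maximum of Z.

Corner points and Z = 8u + 7v:
  (-8, 4) → Z = -36
  (-34/3, 2) → Z = -230/3
  (-574/69, 98/23) → Z = -2534/69

The binding constraints are 3u - 5v = -44 and 9u + 11v = -28.
Solving simultaneously gives u = -8, v = 4.

u = -8, v = 4, maximum Z = -36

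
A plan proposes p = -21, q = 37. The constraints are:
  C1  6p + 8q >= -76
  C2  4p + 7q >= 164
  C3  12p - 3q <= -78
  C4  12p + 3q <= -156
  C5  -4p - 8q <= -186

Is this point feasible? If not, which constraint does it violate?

not feasible — violates C4

Constraint C4: 12p + 3q = -141, which is not ≤ -156. All other constraints are satisfied.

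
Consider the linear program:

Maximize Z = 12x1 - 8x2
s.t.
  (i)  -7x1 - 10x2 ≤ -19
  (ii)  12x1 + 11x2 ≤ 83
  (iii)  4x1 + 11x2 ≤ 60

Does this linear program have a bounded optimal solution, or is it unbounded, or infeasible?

Corner points and Z = 12x1 - 8x2:
  (621/43, -353/43) → Z = 10276/43
  (-391/37, 344/37) → Z = -7444/37
  (23/8, 97/22) → Z = -17/22
The feasible region has finitely many vertices and no improving ray; the maximum is 10276/43 at (621/43, -353/43).

bounded optimum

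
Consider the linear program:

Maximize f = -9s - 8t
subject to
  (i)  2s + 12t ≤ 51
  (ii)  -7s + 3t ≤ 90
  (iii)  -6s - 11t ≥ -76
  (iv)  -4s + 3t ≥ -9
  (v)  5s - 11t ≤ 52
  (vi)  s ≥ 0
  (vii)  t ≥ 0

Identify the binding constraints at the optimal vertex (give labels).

(vi) and (vii)

Vertices and f = -9s - 8t:
  (29/6, 31/9) → f = -1279/18
  (0, 17/4) → f = -34
  (9/4, 0) → f = -81/4
  (0, 0) → f = 0

The maximum is at (0, 0). Substituting into each constraint, equality holds for (vi) and (vii); the remaining constraints have slack.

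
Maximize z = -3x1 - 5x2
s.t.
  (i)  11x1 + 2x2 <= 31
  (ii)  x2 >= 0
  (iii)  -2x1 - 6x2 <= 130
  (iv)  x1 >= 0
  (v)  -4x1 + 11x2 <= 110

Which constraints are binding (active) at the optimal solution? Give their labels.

(ii) and (iv)

Vertices and z = -3x1 - 5x2:
  (31/11, 0) → z = -93/11
  (121/129, 1334/129) → z = -7033/129
  (0, 0) → z = 0
  (0, 10) → z = -50

The maximum is at (0, 0). Substituting into each constraint, equality holds for (ii) and (iv); the remaining constraints have slack.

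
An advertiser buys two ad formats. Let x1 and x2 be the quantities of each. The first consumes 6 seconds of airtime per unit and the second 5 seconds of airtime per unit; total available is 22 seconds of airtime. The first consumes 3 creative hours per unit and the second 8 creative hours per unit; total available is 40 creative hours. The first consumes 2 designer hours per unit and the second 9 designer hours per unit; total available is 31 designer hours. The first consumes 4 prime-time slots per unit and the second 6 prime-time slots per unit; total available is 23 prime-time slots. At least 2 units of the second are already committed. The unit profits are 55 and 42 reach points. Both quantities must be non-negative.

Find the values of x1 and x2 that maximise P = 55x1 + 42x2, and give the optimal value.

Corner points and P = 55x1 + 42x2:
  (0, 31/9) → P = 434/3
  (0, 2) → P = 84
  (17/16, 25/8) → P = 3035/16
  (2, 2) → P = 194
  (7/8, 13/4) → P = 1477/8

x1 = 2, x2 = 2, maximum P = 194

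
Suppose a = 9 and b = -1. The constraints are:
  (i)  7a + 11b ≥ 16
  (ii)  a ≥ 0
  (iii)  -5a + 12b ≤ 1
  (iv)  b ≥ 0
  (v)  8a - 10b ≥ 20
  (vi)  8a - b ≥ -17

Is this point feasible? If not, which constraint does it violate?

not feasible — violates (iv)

Constraint (iv): b = -1, which is not ≥ 0. All other constraints are satisfied.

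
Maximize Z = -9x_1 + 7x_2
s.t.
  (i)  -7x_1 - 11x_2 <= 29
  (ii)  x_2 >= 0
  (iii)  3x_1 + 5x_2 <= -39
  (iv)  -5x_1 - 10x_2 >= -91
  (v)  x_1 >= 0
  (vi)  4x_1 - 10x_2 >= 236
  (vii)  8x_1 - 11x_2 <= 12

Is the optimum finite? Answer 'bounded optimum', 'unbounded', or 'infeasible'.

infeasible

The boundaries 4x_1 - 10x_2 = 236 and 8x_1 - 11x_2 = 12 meet at (-619/9, -460/9), but that point violates -7x_1 - 11x_2 ≤ 29. Every candidate vertex is excluded by some other constraint, so the feasible region is empty.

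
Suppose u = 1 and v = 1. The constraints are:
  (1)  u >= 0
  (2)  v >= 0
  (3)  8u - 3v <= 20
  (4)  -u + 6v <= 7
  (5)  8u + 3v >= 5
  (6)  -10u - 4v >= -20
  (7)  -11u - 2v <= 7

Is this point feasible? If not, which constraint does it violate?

feasible

(1): 1 ≥ 0 ✓
(2): 1 ≥ 0 ✓
(3): 5 ≤ 20 ✓
(4): 5 ≤ 7 ✓
(5): 11 ≥ 5 ✓
(6): -14 ≥ -20 ✓
(7): -13 ≤ 7 ✓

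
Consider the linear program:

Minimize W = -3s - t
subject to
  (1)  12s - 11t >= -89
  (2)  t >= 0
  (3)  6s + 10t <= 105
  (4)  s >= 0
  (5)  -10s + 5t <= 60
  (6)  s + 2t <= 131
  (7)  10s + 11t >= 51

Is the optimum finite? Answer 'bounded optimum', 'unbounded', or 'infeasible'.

bounded optimum

Feasible corners and W = -3s - t:
  (265/186, 299/31) → W = -863/62
  (0, 89/11) → W = -89/11
  (35/2, 0) → W = -105/2
  (51/10, 0) → W = -153/10
  (0, 51/11) → W = -51/11
The feasible region has finitely many vertices and no improving ray; the minimum is -105/2 at (35/2, 0).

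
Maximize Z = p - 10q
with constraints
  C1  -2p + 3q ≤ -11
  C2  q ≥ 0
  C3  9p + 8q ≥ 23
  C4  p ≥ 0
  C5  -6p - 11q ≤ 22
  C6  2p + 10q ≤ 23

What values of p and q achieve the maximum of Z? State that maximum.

Vertices and Z = p - 10q:
  (11/2, 0) → Z = 11/2
  (179/26, 12/13) → Z = -61/26
  (23/2, 0) → Z = 23/2

p = 23/2, q = 0, maximum Z = 23/2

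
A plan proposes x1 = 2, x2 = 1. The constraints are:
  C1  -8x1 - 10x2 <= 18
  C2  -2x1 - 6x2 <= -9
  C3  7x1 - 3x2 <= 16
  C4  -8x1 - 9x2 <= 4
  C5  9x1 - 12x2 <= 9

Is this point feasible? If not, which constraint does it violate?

feasible

C1: -26 ≤ 18 ✓
C2: -10 ≤ -9 ✓
C3: 11 ≤ 16 ✓
C4: -25 ≤ 4 ✓
C5: 6 ≤ 9 ✓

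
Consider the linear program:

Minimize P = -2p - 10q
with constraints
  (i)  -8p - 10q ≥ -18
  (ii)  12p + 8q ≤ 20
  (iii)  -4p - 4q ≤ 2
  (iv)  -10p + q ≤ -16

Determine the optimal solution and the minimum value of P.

p = 37/23, q = 2/23, minimum P = -94/23

Feasible corners and P = -2p - 10q:
  (6, -13/2) → P = 53
  (37/23, 2/23) → P = -94/23
  (31/22, -21/11) → P = 179/11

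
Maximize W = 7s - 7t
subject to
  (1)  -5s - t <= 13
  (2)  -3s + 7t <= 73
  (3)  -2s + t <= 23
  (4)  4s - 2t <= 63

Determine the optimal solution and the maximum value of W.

s = 37/14, t = -367/14, maximum W = 202

Corner points and W = 7s - 7t:
  (-82/19, 163/19) → W = -1715/19
  (37/14, -367/14) → W = 202
  (587/22, 481/22) → W = 371/11

The binding constraints are -5s - t = 13 and 4s - 2t = 63.
Solving simultaneously gives s = 37/14, t = -367/14.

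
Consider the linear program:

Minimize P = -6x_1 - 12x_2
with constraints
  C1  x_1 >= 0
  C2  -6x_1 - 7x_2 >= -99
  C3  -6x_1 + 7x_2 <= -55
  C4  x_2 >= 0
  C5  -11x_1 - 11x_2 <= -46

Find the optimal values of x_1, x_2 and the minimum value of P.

At the optimal vertex, -6x_1 - 7x_2 = -99 and -6x_1 + 7x_2 = -55.
Solving simultaneously gives x_1 = 77/6, x_2 = 22/7.

x_1 = 77/6, x_2 = 22/7, minimum P = -803/7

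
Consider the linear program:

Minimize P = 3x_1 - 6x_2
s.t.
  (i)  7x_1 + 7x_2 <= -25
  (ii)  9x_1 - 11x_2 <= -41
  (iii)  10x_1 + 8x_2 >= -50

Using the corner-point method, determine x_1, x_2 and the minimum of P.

Extreme points and P = 3x_1 - 6x_2:
  (-281/70, 31/70) → P = -147/10
  (-75/7, 50/7) → P = -75
  (-439/91, -20/91) → P = -171/13

At the optimal vertex, 7x_1 + 7x_2 = -25 and 10x_1 + 8x_2 = -50.
Solving simultaneously gives x_1 = -75/7, x_2 = 50/7.

x_1 = -75/7, x_2 = 50/7, minimum P = -75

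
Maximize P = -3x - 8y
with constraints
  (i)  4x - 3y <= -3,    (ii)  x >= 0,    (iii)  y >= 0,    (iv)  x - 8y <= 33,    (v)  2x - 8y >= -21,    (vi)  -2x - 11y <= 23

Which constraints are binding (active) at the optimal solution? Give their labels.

Corner points and P = -3x - 8y:
  (0, 1) → P = -8
  (3/2, 3) → P = -57/2
  (0, 21/8) → P = -21

The maximum is at (0, 1). Substituting into each constraint, equality holds for (i) and (ii); the remaining constraints have slack.

(i) and (ii)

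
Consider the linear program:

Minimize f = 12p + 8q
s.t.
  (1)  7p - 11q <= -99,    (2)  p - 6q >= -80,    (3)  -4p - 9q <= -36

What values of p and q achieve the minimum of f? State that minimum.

Corner points and f = 12p + 8q:
  (286/31, 461/31) → f = 7120/31
  (-495/107, 648/107) → f = -756/107
  (-168/11, 356/33) → f = -3200/33

The binding constraints are p - 6q = -80 and -4p - 9q = -36.
Solving simultaneously gives p = -168/11, q = 356/33.

p = -168/11, q = 356/33, minimum f = -3200/33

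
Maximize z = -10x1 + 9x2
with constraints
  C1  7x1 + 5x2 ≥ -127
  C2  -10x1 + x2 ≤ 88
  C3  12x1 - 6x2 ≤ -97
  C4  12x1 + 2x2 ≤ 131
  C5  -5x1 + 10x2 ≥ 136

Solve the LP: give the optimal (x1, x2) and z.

x1 = -45/32, x2 = 1183/16, maximum z = 1359/2

Feasible corners and z = -10x1 + 9x2:
  (-45/32, 1183/16) → z = 1359/2
  (-744/95, 184/19) → z = 3144/19
  (37/6, 57/2) → z = 1169/6
  (-77/45, 1147/90) → z = 11863/90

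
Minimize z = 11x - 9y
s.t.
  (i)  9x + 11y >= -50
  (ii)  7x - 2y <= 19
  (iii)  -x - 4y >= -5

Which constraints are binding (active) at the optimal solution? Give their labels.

(i) and (iii)

Vertices and z = 11x - 9y:
  (109/95, -521/95) → z = 5888/95
  (-51/5, 19/5) → z = -732/5
  (43/15, 8/15) → z = 401/15

The minimum is at (-51/5, 19/5). Substituting into each constraint, equality holds for (i) and (iii); the remaining constraints have slack.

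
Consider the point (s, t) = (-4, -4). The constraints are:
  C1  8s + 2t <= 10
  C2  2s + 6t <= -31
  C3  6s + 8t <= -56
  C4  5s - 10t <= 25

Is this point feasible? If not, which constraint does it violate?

C1: -40 ≤ 10 ✓
C2: -32 ≤ -31 ✓
C3: -56 ≤ -56 ✓
C4: 20 ≤ 25 ✓

feasible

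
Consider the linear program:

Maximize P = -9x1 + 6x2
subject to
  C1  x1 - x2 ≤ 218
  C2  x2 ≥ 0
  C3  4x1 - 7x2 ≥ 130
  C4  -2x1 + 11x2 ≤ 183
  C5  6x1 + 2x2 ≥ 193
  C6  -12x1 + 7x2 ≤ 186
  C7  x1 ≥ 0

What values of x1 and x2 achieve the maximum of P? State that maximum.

Corner points and P = -9x1 + 6x2:
  (218, 0) → P = -1962
  (2581/9, 619/9) → P = -6505/3
  (65/2, 0) → P = -585/2
  (2711/30, 496/15) → P = -6149/10

x1 = 65/2, x2 = 0, maximum P = -585/2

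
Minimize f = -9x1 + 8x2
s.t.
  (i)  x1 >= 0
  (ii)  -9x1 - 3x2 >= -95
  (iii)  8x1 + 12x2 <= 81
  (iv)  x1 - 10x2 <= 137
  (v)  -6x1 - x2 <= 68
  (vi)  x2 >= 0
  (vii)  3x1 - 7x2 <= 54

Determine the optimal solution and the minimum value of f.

Corner points and f = -9x1 + 8x2:
  (0, 27/4) → f = 54
  (0, 0) → f = 0
  (81/8, 0) → f = -729/8

x1 = 81/8, x2 = 0, minimum f = -729/8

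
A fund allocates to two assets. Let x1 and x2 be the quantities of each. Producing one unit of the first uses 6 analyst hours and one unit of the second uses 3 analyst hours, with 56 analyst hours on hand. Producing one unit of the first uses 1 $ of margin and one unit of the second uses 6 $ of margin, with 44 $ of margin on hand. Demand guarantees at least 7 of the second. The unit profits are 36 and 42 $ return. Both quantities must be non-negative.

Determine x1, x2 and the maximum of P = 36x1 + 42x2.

Vertices and P = 36x1 + 42x2:
  (0, 22/3) → P = 308
  (0, 7) → P = 294
  (2, 7) → P = 366

x1 = 2, x2 = 7, maximum P = 366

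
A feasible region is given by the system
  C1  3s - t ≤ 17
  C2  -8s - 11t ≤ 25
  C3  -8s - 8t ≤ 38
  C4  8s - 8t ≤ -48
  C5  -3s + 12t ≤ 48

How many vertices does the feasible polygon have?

3

Pairwise boundary intersections that survive every other constraint:
  (-91/19, 23/19)
  (-276/43, 103/43)
  (-8/3, 10/3)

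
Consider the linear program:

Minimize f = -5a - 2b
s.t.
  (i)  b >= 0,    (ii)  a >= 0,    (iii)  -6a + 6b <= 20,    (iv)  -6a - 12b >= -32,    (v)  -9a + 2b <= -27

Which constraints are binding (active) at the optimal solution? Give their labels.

Extreme points and f = -5a - 2b:
  (16/3, 0) → f = -80/3
  (3, 0) → f = -15
  (97/30, 21/20) → f = -274/15

The minimum is at (16/3, 0). Substituting into each constraint, equality holds for (i) and (iv); the remaining constraints have slack.

(i) and (iv)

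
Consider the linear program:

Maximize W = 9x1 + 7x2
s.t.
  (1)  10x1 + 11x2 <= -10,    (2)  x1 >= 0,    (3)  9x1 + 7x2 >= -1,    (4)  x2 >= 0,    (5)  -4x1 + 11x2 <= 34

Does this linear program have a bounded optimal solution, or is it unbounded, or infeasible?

infeasible

The boundaries 10x1 + 11x2 = -10 and 9x1 + 7x2 = -1 meet at (59/29, -80/29), but that point violates x2 ≥ 0. Every candidate vertex is excluded by some other constraint, so the feasible region is empty.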